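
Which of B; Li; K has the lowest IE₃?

After 2 electrons have been removed, what remains? B²⁺ still has 1 valence electron; Li²⁺ is already 1 electron into the core; K²⁺ is already 1 electron into the core.
Breaking into a closed-shell core is much more expensive than removing a leftover valence electron — K and Li have the largest IE_3 here.
Approximate IE_3 values (kJ/mol): B 3660, Li 11815, K 4420.
Overall IE_3 order: B < K < Li.

B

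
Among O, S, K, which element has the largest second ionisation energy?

O

Consider each +1 ion: O⁺ still has 5 valence electrons; S⁺ still has 5 valence electrons; K⁺ is the bare [Ar] core.
Usually core removal costs more than valence removal, but here the competition is close: a tightly held n=2 valence electron can cost more to remove than an n=3 core electron, so the actual values have to decide it.
Valence configurations: O⁺ [He]2s²2p³, S⁺ [Ne]3s²3p³.
Approximate IE_2 values (kJ/mol): O 3388, S 2252, K 3052.
So the second ionization energies run S < K < O.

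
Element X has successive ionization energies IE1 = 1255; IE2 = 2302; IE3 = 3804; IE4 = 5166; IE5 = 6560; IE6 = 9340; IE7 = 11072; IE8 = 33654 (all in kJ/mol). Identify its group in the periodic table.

Look for the largest jump between consecutive ionization energies: IE8/IE7 ≈ 3.0, far larger than any earlier ratio.
That jump marks the point where a core electron is being removed. So the atom has 7 valence electrons.
A main-group element with 7 valence electrons is in group 17.

Group 17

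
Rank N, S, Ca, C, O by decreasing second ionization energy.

O > N > C > S > Ca

IE_2 is the cost of taking one more electron from the +1 cation: N⁺ still has 4 valence electrons; S⁺ still has 5 valence electrons; Ca⁺ still has 1 valence electron; C⁺ still has 3 valence electrons; O⁺ still has 5 valence electrons.
All are still removing valence electrons, so compare the +1 ions as you would atoms: IE_2 generally rises across a period (higher Z_eff) and falls down a group (larger shell), subject to the usual subshell exceptions.
Valence configurations: N⁺ [He]2s²2p², S⁺ [Ne]3s²3p³, Ca⁺ [Ar]4s¹, C⁺ [He]2s²2p¹, O⁺ [He]2s²2p³.
The numbers (kJ/mol): N 2856, S 2252, Ca 1145, C 2353, O 3388.
So the second ionization energies run Ca < S < C < N < O.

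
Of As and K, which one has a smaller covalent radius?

As

Across a period the added protons contract the valence shell; down a group each new principal shell makes the atom larger.
All lie in period 4, so atomic radius increases right to left.
So As has the smaller covalent radius (As < K).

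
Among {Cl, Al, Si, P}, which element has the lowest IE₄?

Si

After 3 electrons have been removed, what remains? Cl³⁺ still has 4 valence electrons; Al³⁺ is the bare [Ne] core; Si³⁺ still has 1 valence electron; P³⁺ still has 2 valence electrons.
Core electrons are held far more tightly than valence electrons, so Al tops the IE_4 order.
Valence configurations: Cl³⁺ [Ne]3s²3p², Si³⁺ [Ne]3s¹, P³⁺ [Ne]3s².
The numbers (kJ/mol): Cl 5159, Al 11577, Si 4356, P 4964.
Putting it together, IE_4: Si < P < Cl < Al.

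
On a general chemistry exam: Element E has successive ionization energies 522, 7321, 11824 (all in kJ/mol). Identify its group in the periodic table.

Look for the largest jump between consecutive ionization energies: IE2/IE1 ≈ 14.0, far larger than any earlier ratio.
That jump marks the point where a core electron is being removed. So the atom has 1 valence electron.
A main-group element with 1 valence electron is in group 1.

Group 1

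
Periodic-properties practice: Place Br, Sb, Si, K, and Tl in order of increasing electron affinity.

Tl, K, Sb, Si, Br

Si is in period 3, group 14; K is in period 4, group 1; Br is in period 4, group 17; Sb is in period 5, group 15; Tl is in period 6, group 13.
Electron affinity generally becomes more exothermic across a period toward the halogens and less exothermic down a group.
Neither a single period nor a single group — weigh both effects.
K > Tl: period and group pull opposite ways; the down-group shift dominates (48 vs 19 kJ/mol).
Sb > K: period and group pull opposite ways; the across-period shift dominates (103 vs 48 kJ/mol).
Si > Sb: the two effects oppose for this pair; the down-group effect wins (134 vs 103 kJ/mol).
Br > Si: the two effects oppose for this pair; the across-period effect wins (325 vs 134 kJ/mol).
For reference (kJ/mol): Si 134, K 48, Br 325, Sb 103, Tl 19.
So from lowest to highest: Tl < K < Sb < Si < Br.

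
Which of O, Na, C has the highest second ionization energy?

Consider each +1 ion: O⁺ still has 5 valence electrons; Na⁺ is the bare [Ne] core; C⁺ still has 3 valence electrons.
Core electrons are held far more tightly than valence electrons, so Na tops the IE_2 order.
Valence configurations: O⁺ [He]2s²2p³, C⁺ [He]2s²2p¹.
Tabulated IE_2 (kJ/mol): O 3388, Na 4562, C 2353.
So the second ionization energies run C < O < Na.

Na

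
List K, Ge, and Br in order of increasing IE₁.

K, Ge, Br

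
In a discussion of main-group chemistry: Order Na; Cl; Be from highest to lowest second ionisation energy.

Na > Cl > Be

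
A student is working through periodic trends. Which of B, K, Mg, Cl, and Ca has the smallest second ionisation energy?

Ca

Consider each +1 ion: B⁺ still has 2 valence electrons; K⁺ is the bare [Ar] core; Mg⁺ still has 1 valence electron; Cl⁺ still has 6 valence electrons; Ca⁺ still has 1 valence electron.
Core electrons are held far more tightly than valence electrons, so K tops the IE_2 order.
Valence configurations: B⁺ [He]2s², Mg⁺ [Ne]3s¹, Cl⁺ [Ne]3s²3p⁴, Ca⁺ [Ar]4s¹.
Tabulated IE_2 (kJ/mol): B 2427, K 3052, Mg 1451, Cl 2298, Ca 1145.
So the second ionization energies run Ca < Mg < Cl < B < K.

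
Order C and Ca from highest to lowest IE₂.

The second ionization energy removes an electron from the +1 ion. For each element: C⁺ still has 3 valence electrons; Ca⁺ still has 1 valence electron.
All are still removing valence electrons, so compare the +1 ions as you would atoms: IE_2 generally rises across a period (higher Z_eff) and falls down a group (larger shell), subject to the usual subshell exceptions.
Valence configurations: C⁺ [He]2s²2p¹, Ca⁺ [Ar]4s¹.
The numbers (kJ/mol): C 2353, Ca 1145.
Hence IE_2: Ca < C.

C, Ca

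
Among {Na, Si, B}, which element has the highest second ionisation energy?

Na

Consider each +1 ion: Na⁺ is the bare [Ne] core; Si⁺ still has 3 valence electrons; B⁺ still has 2 valence electrons.
Core electrons are held far more tightly than valence electrons, so Na tops the IE_2 order.
Valence configurations: Si⁺ [Ne]3s²3p¹, B⁺ [He]2s².
Approximate IE_2 values (kJ/mol): Na 4562, Si 1577, B 2427.
Hence IE_2: Si < B < Na.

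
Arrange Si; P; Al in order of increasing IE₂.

Si < Al < P

The second ionization energy removes an electron from the +1 ion. For each element: Si⁺ still has 3 valence electrons; P⁺ still has 4 valence electrons; Al⁺ still has 2 valence electrons.
All are still removing valence electrons, so compare the +1 ions as you would atoms: IE_2 generally rises across a period (higher Z_eff) and falls down a group (larger shell), subject to the usual subshell exceptions.
Valence configurations: Si⁺ [Ne]3s²3p¹, P⁺ [Ne]3s²3p², Al⁺ [Ne]3s².
Si⁺ loses a lone 3p electron whereas Al⁺ must break into a filled 3s² pair, so IE_2(Al) > IE_2(Si) even though Si has the higher nuclear charge.
Approximate IE_2 values (kJ/mol): Si 1577, P 1907, Al 1817.
So the second ionization energies run Si < Al < P.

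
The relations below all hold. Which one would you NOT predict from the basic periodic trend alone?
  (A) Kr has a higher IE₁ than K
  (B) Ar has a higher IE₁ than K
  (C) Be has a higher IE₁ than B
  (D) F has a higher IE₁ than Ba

The general trend: IE₁ increases across a period and decreases down a group.
(A) Kr (period 4, group 18) vs K (period 4, group 1): the stated order agrees with the simple trend.
(B) Ar (period 3, group 18) vs K (period 4, group 1): the stated order agrees with the simple trend.
(C) Be (period 2, group 2) vs B (period 2, group 13): the stated order contradicts the simple trend.
(D) F (period 2, group 17) vs Ba (period 6, group 2): the stated order agrees with the simple trend.
The exception is (C): removing B's lone 2p electron is easier than breaking Be's filled 2s².

(C)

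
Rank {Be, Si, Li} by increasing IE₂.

Si, Be, Li

After 1 electron has been removed, what remains? Be⁺ still has 1 valence electron; Si⁺ still has 3 valence electrons; Li⁺ is the bare [He] core.
Pulling an electron out of a noble-gas core costs far more than removing a remaining valence electron, so Li sits at the high end of IE_2.
Valence configurations: Be⁺ [He]2s¹, Si⁺ [Ne]3s²3p¹.
Approximate IE_2 values (kJ/mol): Be 1757, Si 1577, Li 7298.
So the second ionization energies run Si < Be < Li.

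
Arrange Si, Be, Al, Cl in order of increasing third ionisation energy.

Al < Si < Cl < Be

The third ionization energy removes an electron from the +2 ion. For each element: Si²⁺ still has 2 valence electrons; Be²⁺ is the bare [He] core; Al²⁺ still has 1 valence electron; Cl²⁺ still has 5 valence electrons.
Core electrons are held far more tightly than valence electrons, so Be tops the IE_3 order.
Valence configurations: Si²⁺ [Ne]3s², Al²⁺ [Ne]3s¹, Cl²⁺ [Ne]3s²3p³.
The numbers (kJ/mol): Si 3232, Be 14849, Al 2745, Cl 3822.
So the third ionization energies run Al < Si < Cl < Be.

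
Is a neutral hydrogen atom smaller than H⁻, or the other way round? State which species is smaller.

H

Forming H⁻ adds 1 electron to H. More electron–electron repulsion in the same shell, with unchanged nuclear charge, lets the cloud expand.
An anion is larger than its parent atom: H⁻ > H.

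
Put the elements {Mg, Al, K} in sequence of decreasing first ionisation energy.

Mg > Al > K

Across a period the outer electron is held more tightly (higher IE₁); down a group it sits in a higher shell, more shielded, and comes off more easily.
Here both period and group differ, so the two effects have to be weighed against each other.
Al > K: relative to K, both the across-period and down-group shifts push Al's first ionization energy up.
Mg > Al: this pair runs against the simple trend — see the exception note.
Note the exception: Mg has a higher first ionization energy than Al, contrary to the simple trend — Al's single 3p electron is easier to remove than one from Mg's filled 3s².
Approximate values (kJ/mol): Mg 738, Al 578, K 419.
So from highest to lowest: Mg > Al > K.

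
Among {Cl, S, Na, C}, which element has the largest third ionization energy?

Na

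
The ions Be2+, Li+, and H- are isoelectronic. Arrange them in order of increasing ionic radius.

All of these have 2 electrons, so size is governed by nuclear charge alone: the more protons, the stronger the pull on the same electron cloud, and the smaller the ion.
Nuclear charges: Be2+ (Z=4), Li+ (Z=3), H- (Z=1).
Smallest to largest: Be2+ < Li+ < H-.

Be2+ < Li+ < H-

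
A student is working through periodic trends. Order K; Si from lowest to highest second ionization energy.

Si, K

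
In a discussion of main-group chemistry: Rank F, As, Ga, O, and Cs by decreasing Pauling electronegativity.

F, O, As, Ga, Cs

Electronegativity increases across a period and decreases down a group, tracking effective nuclear charge and atomic size.
These span different periods and groups, so the two trends combine.
Ga > Cs: both effects reinforce here, so Ga is clearly the higher of the two.
As > Ga: As lies to the right of Ga in period 4, so the across-period effect alone puts As higher.
O > As: relative to As, both the across-period and down-group shifts push O's electronegativity up.
F > O: F lies to the right of O in period 2, so the across-period effect alone puts F higher.
For reference (Pauling): O 3.44, F 3.98, Ga 1.81, As 2.18, Cs 0.79.
So from highest to lowest: F > O > As > Ga > Cs.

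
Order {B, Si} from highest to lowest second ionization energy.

B > Si

The second ionization energy removes an electron from the +1 ion. For each element: B⁺ still has 2 valence electrons; Si⁺ still has 3 valence electrons.
All are still removing valence electrons, so compare the +1 ions as you would atoms: IE_2 generally rises across a period (higher Z_eff) and falls down a group (larger shell), subject to the usual subshell exceptions.
Valence configurations: B⁺ [He]2s², Si⁺ [Ne]3s²3p¹.
The numbers (kJ/mol): B 2427, Si 1577.
So the second ionization energies run Si < B.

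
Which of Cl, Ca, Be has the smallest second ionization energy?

Ca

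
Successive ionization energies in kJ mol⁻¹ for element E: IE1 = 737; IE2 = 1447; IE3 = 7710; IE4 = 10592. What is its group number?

Group 2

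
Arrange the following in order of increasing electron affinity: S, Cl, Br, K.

S is in period 3, group 16; Cl is in period 3, group 17; K is in period 4, group 1; Br is in period 4, group 17.
Adding an electron releases more energy for atoms nearer the top right (short of the noble gases).
Neither a single period nor a single group — weigh both effects.
S > K: relative to K, both the across-period and down-group shifts push S's electron affinity up.
Br > S: period and group pull opposite ways; the across-period shift dominates (325 vs 200 kJ/mol).
Cl > Br: they share group 17; the group trend gives Cl the larger value.
Tabulated electron affinity (kJ/mol): S 200, Cl 349, K 48, Br 325.
So from lowest to highest: K < S < Br < Cl.

K < S < Br < Cl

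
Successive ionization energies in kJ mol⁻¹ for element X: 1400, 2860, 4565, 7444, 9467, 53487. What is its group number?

Look for the largest jump between consecutive ionization energies: IE6/IE5 ≈ 5.6, far larger than any earlier ratio.
That jump marks the point where a core electron is being removed. So the atom has 5 valence electrons.
A main-group element with 5 valence electrons is in group 15.

Group 15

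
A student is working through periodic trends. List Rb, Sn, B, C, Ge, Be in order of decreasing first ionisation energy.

C > Be > B > Ge > Sn > Rb

Be is in period 2, group 2; B is in period 2, group 13; C is in period 2, group 14; Ge is in period 4, group 14; Rb is in period 5, group 1; Sn is in period 5, group 14.
Removing the outermost electron gets harder across a period and easier down a group.
Here both period and group differ, so the two effects have to be weighed against each other.
Sn > Rb: Sn lies to the right of Rb in period 5, so the across-period effect alone puts Sn higher.
Ge > Sn: Ge sits above Sn in group 14, so the down-group effect alone puts Ge higher.
B > Ge: the two effects oppose for this pair; the down-group effect wins (801 vs 762 kJ/mol).
Be > B: this pair runs against the simple trend — see the exception note.
C > Be: C lies to the right of Be in period 2, so the across-period effect alone puts C higher.
Note the exception: Be has a higher first ionization energy than B, contrary to the simple trend — removing B's lone 2p electron is easier than breaking Be's filled 2s².
Tabulated first ionization energy (kJ/mol): Be 900, B 801, C 1086, Ge 762, Rb 403, Sn 709.
So from highest to lowest: C > Be > B > Ge > Sn > Rb.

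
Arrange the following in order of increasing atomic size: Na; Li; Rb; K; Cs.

Li < Na < K < Rb < Cs

Moving right in a period, electrons are added to the same shell under a stronger nuclear pull, so atoms get smaller; moving down, a new shell is opened and atoms get larger.
All are in group 1, so atomic radius increases down the group.
So from smallest to largest: Li < Na < K < Rb < Cs.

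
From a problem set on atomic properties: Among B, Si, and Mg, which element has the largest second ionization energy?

B

After 1 electron has been removed, what remains? B⁺ still has 2 valence electrons; Si⁺ still has 3 valence electrons; Mg⁺ still has 1 valence electron.
All are still removing valence electrons, so compare the +1 ions as you would atoms: IE_2 generally rises across a period (higher Z_eff) and falls down a group (larger shell), subject to the usual subshell exceptions.
Valence configurations: B⁺ [He]2s², Si⁺ [Ne]3s²3p¹, Mg⁺ [Ne]3s¹.
The numbers (kJ/mol): B 2427, Si 1577, Mg 1451.
Overall IE_2 order: Mg < Si < B.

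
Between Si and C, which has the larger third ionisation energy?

After 2 electrons have been removed, what remains? Si²⁺ still has 2 valence electrons; C²⁺ still has 2 valence electrons.
All are still removing valence electrons, so compare the +2 ions as you would atoms: IE_3 generally rises across a period (higher Z_eff) and falls down a group (larger shell), subject to the usual subshell exceptions.
Valence configurations: Si²⁺ [Ne]3s², C²⁺ [He]2s².
The numbers (kJ/mol): Si 3232, C 4620.
So the third ionization energies run Si < C.

C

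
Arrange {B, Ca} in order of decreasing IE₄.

B, Ca

IE_4 is the cost of taking one more electron from the +3 cation: B³⁺ is the bare [He] core; Ca³⁺ is already 1 electron into the core.
All of these are removing an electron from a noble-gas core or deeper; the smaller core (lower principal quantum number) is held far more tightly, and within a period the higher nuclear charge binds the same core more tightly.
The numbers (kJ/mol): B 25026, Ca 6491.
Overall IE_4 order: Ca < B.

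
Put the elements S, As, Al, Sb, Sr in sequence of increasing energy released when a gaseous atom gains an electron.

Sr < Al < As < Sb < S

Atoms with high Z_eff and room in the valence shell (especially the halogens) have the most exothermic electron affinities.
These span different periods and groups, so the two trends combine.
Al > Sr: both effects reinforce here, so Al is clearly the higher of the two.
As > Al: the two effects oppose for this pair; the across-period effect wins (78 vs 42 kJ/mol).
Sb > As: this pair runs against the simple trend — see the exception note.
S > Sb: relative to Sb, both the across-period and down-group shifts push S's electron affinity up.
Note the exception: Sb has a higher electron affinity than As, contrary to the simple trend — both are half-filled np³, but the pairing/repulsion penalty for the added electron shrinks as the p orbitals become larger and more diffuse down the group, and for Sb that outweighs the weaker nuclear attraction.
Tabulated electron affinity (kJ/mol): Al 42, S 200, As 78, Sr 5, Sb 103.
So from lowest to highest: Sr < Al < As < Sb < S.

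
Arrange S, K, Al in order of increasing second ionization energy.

Al < S < K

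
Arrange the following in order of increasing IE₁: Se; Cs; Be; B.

Cs < B < Be < Se

Be is in period 2, group 2; B is in period 2, group 13; Se is in period 4, group 16; Cs is in period 6, group 1.
Across a period the outer electron is held more tightly (higher IE₁); down a group it sits in a higher shell, more shielded, and comes off more easily.
Neither a single period nor a single group — weigh both effects.
B > Cs: relative to Cs, both the across-period and down-group shifts push B's first ionization energy up.
Be > B: this pair runs against the simple trend — see the exception note.
Se > Be: period and group pull opposite ways; the across-period shift dominates (941 vs 900 kJ/mol).
Note the exception: Be has a higher first ionization energy than B, contrary to the simple trend — removing B's lone 2p electron is easier than breaking Be's filled 2s².
Approximate values (kJ/mol): Be 900, B 801, Se 941, Cs 376.
So from lowest to highest: Cs < B < Be < Se.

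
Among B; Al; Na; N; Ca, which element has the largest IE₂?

Na

The second ionization energy removes an electron from the +1 ion. For each element: B⁺ still has 2 valence electrons; Al⁺ still has 2 valence electrons; Na⁺ is the bare [Ne] core; N⁺ still has 4 valence electrons; Ca⁺ still has 1 valence electron.
Pulling an electron out of a noble-gas core costs far more than removing a remaining valence electron, so Na sits at the high end of IE_2.
Valence configurations: B⁺ [He]2s², Al⁺ [Ne]3s², N⁺ [He]2s²2p², Ca⁺ [Ar]4s¹.
Approximate IE_2 values (kJ/mol): B 2427, Al 1817, Na 4562, N 2856, Ca 1145.
Overall IE_2 order: Ca < Al < B < N < Na.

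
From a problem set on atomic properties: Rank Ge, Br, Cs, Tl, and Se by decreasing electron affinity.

Electron affinity generally becomes more exothermic across a period toward the halogens and less exothermic down a group.
These span different periods and groups, so the two trends combine.
Cs > Tl: this pair runs against the simple trend — see the exception note.
Ge > Cs: relative to Cs, both the across-period and down-group shifts push Ge's electron affinity up.
Se > Ge: Se lies to the right of Ge in period 4, so the across-period effect alone puts Se higher.
Br > Se: both are in period 4; the period trend gives Br the larger value.
Note the exception: Cs has a higher electron affinity than Tl, contrary to the simple trend — Tl's ns²np¹ configuration gives only a small electron affinity — the sparsely filled np subshell binds an added electron weakly.
Tabulated electron affinity (kJ/mol): Ge 119, Se 195, Br 325, Cs 46, Tl 19.
So from highest to lowest: Br > Se > Ge > Cs > Tl.

Br > Se > Ge > Cs > Tl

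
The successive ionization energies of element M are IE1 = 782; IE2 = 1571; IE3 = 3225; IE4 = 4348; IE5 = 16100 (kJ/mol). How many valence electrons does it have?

4

Look for the largest jump between consecutive ionization energies: IE5/IE4 ≈ 3.7, far larger than any earlier ratio.
That jump marks the point where a core electron is being removed. So the atom has 4 valence electrons.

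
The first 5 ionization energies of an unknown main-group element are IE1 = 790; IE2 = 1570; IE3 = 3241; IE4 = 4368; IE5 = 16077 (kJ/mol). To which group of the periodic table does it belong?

Look for the largest jump between consecutive ionization energies: IE5/IE4 ≈ 3.7, far larger than any earlier ratio.
That jump marks the point where a core electron is being removed. So the atom has 4 valence electrons.
A main-group element with 4 valence electrons is in group 14.

Group 14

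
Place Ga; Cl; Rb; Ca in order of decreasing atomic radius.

Cl is in period 3, group 17; Ca is in period 4, group 2; Ga is in period 4, group 13; Rb is in period 5, group 1.
Moving right in a period, electrons are added to the same shell under a stronger nuclear pull, so atoms get smaller; moving down, a new shell is opened and atoms get larger.
Neither a single period nor a single group — weigh both effects.
Ga > Cl: relative to Cl, both the across-period and down-group shifts push Ga's atomic radius up.
Ca > Ga: Ca lies to the left of Ga in period 4, so the across-period effect alone puts Ca larger.
Rb > Ca: relative to Ca, both the across-period and down-group shifts push Rb's atomic radius up.
Approximate values (pm): Cl 99, Ca 171, Ga 124, Rb 210.
So from largest to smallest: Rb > Ca > Ga > Cl.

Rb > Ca > Ga > Cl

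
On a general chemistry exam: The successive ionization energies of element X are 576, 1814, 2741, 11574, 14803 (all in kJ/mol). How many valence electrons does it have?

Look for the largest jump between consecutive ionization energies: IE4/IE3 ≈ 4.2, far larger than any earlier ratio.
That jump marks the point where a core electron is being removed. So the atom has 3 valence electrons.

3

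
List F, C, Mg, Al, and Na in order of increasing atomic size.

F, C, Al, Mg, Na

C is in period 2, group 14; F is in period 2, group 17; Na is in period 3, group 1; Mg is in period 3, group 2; Al is in period 3, group 13.
Across a period the added protons contract the valence shell; down a group each new principal shell makes the atom larger.
Here both period and group differ, so the two effects have to be weighed against each other.
C > F: C lies to the left of F in period 2, so the across-period effect alone puts C larger.
Al > C: both effects reinforce here, so Al is clearly the larger of the two.
Mg > Al: both are in period 3; the period trend gives Mg the larger value.
Na > Mg: Na lies to the left of Mg in period 3, so the across-period effect alone puts Na larger.
Tabulated atomic radius (pm): C 75, F 64, Na 155, Mg 139, Al 126.
So from smallest to largest: F < C < Al < Mg < Na.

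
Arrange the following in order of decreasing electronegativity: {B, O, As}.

O > As > B

B is in period 2, group 13; O is in period 2, group 16; As is in period 4, group 15.
Smaller atoms with higher effective nuclear charge are more electronegative.
Here both period and group differ, so the two effects have to be weighed against each other.
As > B: period and group pull opposite ways; the across-period shift dominates (2.18 vs 2.04).
O > As: relative to As, both the across-period and down-group shifts push O's electronegativity up.
Approximate values (Pauling): B 2.04, O 3.44, As 2.18.
So from highest to lowest: O > As > B.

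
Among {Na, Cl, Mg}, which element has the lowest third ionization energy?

Cl

After 2 electrons have been removed, what remains? Na²⁺ is already 1 electron into the core; Cl²⁺ still has 5 valence electrons; Mg²⁺ is the bare [Ne] core.
Pulling an electron out of a noble-gas core costs far more than removing a remaining valence electron, so Na and Mg sit at the high end of IE_3.
The numbers (kJ/mol): Na 6910, Cl 3822, Mg 7733.
Overall IE_3 order: Cl < Na < Mg.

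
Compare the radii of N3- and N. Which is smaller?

N

Forming N3- adds 3 electrons to N. More electron–electron repulsion in the same shell, with unchanged nuclear charge, lets the cloud expand.
An anion is larger than its parent atom: N3- > N.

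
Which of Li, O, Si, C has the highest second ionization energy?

Li

The second ionization energy removes an electron from the +1 ion. For each element: Li⁺ is the bare [He] core; O⁺ still has 5 valence electrons; Si⁺ still has 3 valence electrons; C⁺ still has 3 valence electrons.
Pulling an electron out of a noble-gas core costs far more than removing a remaining valence electron, so Li sits at the high end of IE_2.
Valence configurations: O⁺ [He]2s²2p³, Si⁺ [Ne]3s²3p¹, C⁺ [He]2s²2p¹.
The numbers (kJ/mol): Li 7298, O 3388, Si 1577, C 2353.
Overall IE_2 order: Si < C < O < Li.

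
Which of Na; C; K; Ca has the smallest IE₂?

IE_2 is the cost of taking one more electron from the +1 cation: Na⁺ is the bare [Ne] core; C⁺ still has 3 valence electrons; K⁺ is the bare [Ar] core; Ca⁺ still has 1 valence electron.
Breaking into a closed-shell core is much more expensive than removing a leftover valence electron — K and Na have the largest IE_2 here.
Valence configurations: C⁺ [He]2s²2p¹, Ca⁺ [Ar]4s¹.
Approximate IE_2 values (kJ/mol): Na 4562, C 2353, K 3052, Ca 1145.
Overall IE_2 order: Ca < C < K < Na.

Ca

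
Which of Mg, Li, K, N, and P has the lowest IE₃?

Consider each +2 ion: Mg²⁺ is the bare [Ne] core; Li²⁺ is already 1 electron into the core; K²⁺ is already 1 electron into the core; N²⁺ still has 3 valence electrons; P²⁺ still has 3 valence electrons.
Usually core removal costs more than valence removal, but here the competition is close: a tightly held n=2 valence electron can cost more to remove than an n=3 core electron, so the actual values have to decide it.
Valence configurations: N²⁺ [He]2s²2p¹, P²⁺ [Ne]3s²3p¹.
Approximate IE_3 values (kJ/mol): Mg 7733, Li 11815, K 4420, N 4578, P 2914.
Putting it together, IE_3: P < K < N < Mg < Li.

P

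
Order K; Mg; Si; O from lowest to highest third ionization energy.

After 2 electrons have been removed, what remains? K²⁺ is already 1 electron into the core; Mg²⁺ is the bare [Ne] core; Si²⁺ still has 2 valence electrons; O²⁺ still has 4 valence electrons.
Usually core removal costs more than valence removal, but here the competition is close: a tightly held n=2 valence electron can cost more to remove than an n=3 core electron, so the actual values have to decide it.
Valence configurations: Si²⁺ [Ne]3s², O²⁺ [He]2s²2p².
Approximate IE_3 values (kJ/mol): K 4420, Mg 7733, Si 3232, O 5300.
Overall IE_3 order: Si < K < O < Mg.

Si < K < O < Mg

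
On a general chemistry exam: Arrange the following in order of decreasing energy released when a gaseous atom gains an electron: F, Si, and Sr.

F > Si > Sr

F is in period 2, group 17; Si is in period 3, group 14; Sr is in period 5, group 2.
EA tends to increase across a period and decrease down a group, though the pattern is less regular than for IE or radius.
These span different periods and groups, so the two trends combine.
Si > Sr: relative to Sr, both the across-period and down-group shifts push Si's electron affinity up.
F > Si: both effects reinforce here, so F is clearly the higher of the two.
Approximate values (kJ/mol): F 328, Si 134, Sr 5.
So from highest to lowest: F > Si > Sr.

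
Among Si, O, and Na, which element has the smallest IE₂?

IE_2 is the cost of taking one more electron from the +1 cation: Si⁺ still has 3 valence electrons; O⁺ still has 5 valence electrons; Na⁺ is the bare [Ne] core.
Core electrons are held far more tightly than valence electrons, so Na tops the IE_2 order.
Valence configurations: Si⁺ [Ne]3s²3p¹, O⁺ [He]2s²2p³.
Approximate IE_2 values (kJ/mol): Si 1577, O 3388, Na 4562.
So the second ionization energies run Si < O < Na.

Si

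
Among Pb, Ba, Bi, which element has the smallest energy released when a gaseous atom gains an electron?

Ba

EA tends to increase across a period and decrease down a group, though the pattern is less regular than for IE or radius.
All lie in period 6, so electron affinity increases left to right.
The smallest energy released when a gaseous atom gains an electron among these belongs to Ba.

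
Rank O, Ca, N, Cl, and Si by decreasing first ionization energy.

N > O > Cl > Si > Ca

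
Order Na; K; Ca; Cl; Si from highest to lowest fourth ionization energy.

IE_4 is the cost of taking one more electron from the +3 cation: Na³⁺ is already 2 electrons into the core; K³⁺ is already 2 electrons into the core; Ca³⁺ is already 1 electron into the core; Cl³⁺ still has 4 valence electrons; Si³⁺ still has 1 valence electron.
Core electrons are held far more tightly than valence electrons, so K, Ca and Na top the IE_4 order.
Valence configurations: Cl³⁺ [Ne]3s²3p², Si³⁺ [Ne]3s¹.
Approximate IE_4 values (kJ/mol): Na 9543, K 5877, Ca 6491, Cl 5159, Si 4356.
Putting it together, IE_4: Si < Cl < K < Ca < Na.

Na > Ca > K > Cl > Si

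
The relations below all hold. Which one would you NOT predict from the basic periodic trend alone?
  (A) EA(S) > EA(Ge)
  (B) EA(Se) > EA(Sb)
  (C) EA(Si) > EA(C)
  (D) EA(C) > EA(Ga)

The general trend: electron affinity increases across a period and decreases down a group.
(A) S (period 3, group 16) vs Ge (period 4, group 14): the stated order agrees with the simple trend.
(B) Se (period 4, group 16) vs Sb (period 5, group 15): the stated order agrees with the simple trend.
(C) Si (period 3, group 14) vs C (period 2, group 14): the stated order contradicts the simple trend.
(D) C (period 2, group 14) vs Ga (period 4, group 13): the stated order agrees with the simple trend.
The exception is (C): Si's larger, more diffuse 3p orbitals accept an added electron slightly more readily than C's compact 2p.

(C)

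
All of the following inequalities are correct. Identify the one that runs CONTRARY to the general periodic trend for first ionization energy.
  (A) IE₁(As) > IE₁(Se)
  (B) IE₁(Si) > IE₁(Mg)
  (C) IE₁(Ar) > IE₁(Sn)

(A)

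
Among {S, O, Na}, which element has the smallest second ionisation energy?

S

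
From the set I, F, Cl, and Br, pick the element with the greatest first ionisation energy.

F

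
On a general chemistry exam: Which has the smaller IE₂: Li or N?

IE_2 is the cost of taking one more electron from the +1 cation: Li⁺ is the bare [He] core; N⁺ still has 4 valence electrons.
Breaking into a closed-shell core is much more expensive than removing a leftover valence electron — Li has the largest IE_2 here.
Approximate IE_2 values (kJ/mol): Li 7298, N 2856.
Putting it together, IE_2: N < Li.

N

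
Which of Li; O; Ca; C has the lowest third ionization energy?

C

Consider each +2 ion: Li²⁺ is already 1 electron into the core; O²⁺ still has 4 valence electrons; Ca²⁺ is the bare [Ar] core; C²⁺ still has 2 valence electrons.
Usually core removal costs more than valence removal, but here the competition is close: a tightly held n=2 valence electron can cost more to remove than an n=3 core electron, so the actual values have to decide it.
Valence configurations: O²⁺ [He]2s²2p², C²⁺ [He]2s².
The numbers (kJ/mol): Li 11815, O 5300, Ca 4912, C 4620.
Putting it together, IE_3: C < Ca < O < Li.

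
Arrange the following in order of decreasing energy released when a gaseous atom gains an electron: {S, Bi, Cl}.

S is in period 3, group 16; Cl is in period 3, group 17; Bi is in period 6, group 15.
Atoms with high Z_eff and room in the valence shell (especially the halogens) have the most exothermic electron affinities.
Here both period and group differ, so the two effects have to be weighed against each other.
S > Bi: both effects reinforce here, so S is clearly the higher of the two.
Cl > S: Cl lies to the right of S in period 3, so the across-period effect alone puts Cl higher.
Approximate values (kJ/mol): S 200, Cl 349, Bi 91.
So from highest to lowest: Cl > S > Bi.

Cl, S, Bi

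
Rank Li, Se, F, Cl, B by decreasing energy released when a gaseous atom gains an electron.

Cl > F > Se > Li > B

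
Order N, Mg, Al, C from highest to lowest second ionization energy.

Consider each +1 ion: N⁺ still has 4 valence electrons; Mg⁺ still has 1 valence electron; Al⁺ still has 2 valence electrons; C⁺ still has 3 valence electrons.
All are still removing valence electrons, so compare the +1 ions as you would atoms: IE_2 generally rises across a period (higher Z_eff) and falls down a group (larger shell), subject to the usual subshell exceptions.
Valence configurations: N⁺ [He]2s²2p², Mg⁺ [Ne]3s¹, Al⁺ [Ne]3s², C⁺ [He]2s²2p¹.
The numbers (kJ/mol): N 2856, Mg 1451, Al 1817, C 2353.
Overall IE_2 order: Mg < Al < C < N.

N, C, Al, Mg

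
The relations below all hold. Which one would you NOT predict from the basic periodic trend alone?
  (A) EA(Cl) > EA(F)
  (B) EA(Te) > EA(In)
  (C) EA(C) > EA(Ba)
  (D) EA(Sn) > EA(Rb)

The general trend: electron affinity increases across a period and decreases down a group.
(A) Cl (period 3, group 17) vs F (period 2, group 17): the stated order contradicts the simple trend.
(B) Te (period 5, group 16) vs In (period 5, group 13): the stated order agrees with the simple trend.
(C) C (period 2, group 14) vs Ba (period 6, group 2): the stated order agrees with the simple trend.
(D) Sn (period 5, group 14) vs Rb (period 5, group 1): the stated order agrees with the simple trend.
The exception is (A): F's small 2p subshell makes the incoming electron feel strong e⁻–e⁻ repulsion, so Cl actually releases more energy on gaining an electron.

(A)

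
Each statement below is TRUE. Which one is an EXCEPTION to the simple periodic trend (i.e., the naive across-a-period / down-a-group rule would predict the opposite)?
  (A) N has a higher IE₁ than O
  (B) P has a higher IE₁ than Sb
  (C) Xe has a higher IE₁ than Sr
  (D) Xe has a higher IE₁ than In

(A)

The general trend: IE₁ increases across a period and decreases down a group.
(A) N (period 2, group 15) vs O (period 2, group 16): the stated order contradicts the simple trend.
(B) P (period 3, group 15) vs Sb (period 5, group 15): the stated order agrees with the simple trend.
(C) Xe (period 5, group 18) vs Sr (period 5, group 2): the stated order agrees with the simple trend.
(D) Xe (period 5, group 18) vs In (period 5, group 13): the stated order agrees with the simple trend.
The exception is (A): pairing an electron in O's 2p⁴ costs repulsion energy, so O ionizes more easily than half-filled N (2p³).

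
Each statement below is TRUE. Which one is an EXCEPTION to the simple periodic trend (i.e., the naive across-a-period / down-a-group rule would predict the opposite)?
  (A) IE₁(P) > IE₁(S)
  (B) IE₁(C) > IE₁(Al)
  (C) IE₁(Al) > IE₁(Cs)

The general trend: first ionization energy increases across a period and decreases down a group.
(A) P (period 3, group 15) vs S (period 3, group 16): the stated order contradicts the simple trend.
(B) C (period 2, group 14) vs Al (period 3, group 13): the stated order agrees with the simple trend.
(C) Al (period 3, group 13) vs Cs (period 6, group 1): the stated order agrees with the simple trend.
The exception is (A): S (3p⁴) ionizes more easily than half-filled P (3p³) because the paired 3p electron in S is pushed out by e⁻–e⁻ repulsion.

(A)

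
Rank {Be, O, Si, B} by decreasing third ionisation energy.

IE_3 is the cost of taking one more electron from the +2 cation: Be²⁺ is the bare [He] core; O²⁺ still has 4 valence electrons; Si²⁺ still has 2 valence electrons; B²⁺ still has 1 valence electron.
Breaking into a closed-shell core is much more expensive than removing a leftover valence electron — Be has the largest IE_3 here.
Valence configurations: O²⁺ [He]2s²2p², Si²⁺ [Ne]3s², B²⁺ [He]2s¹.
Tabulated IE_3 (kJ/mol): Be 14849, O 5300, Si 3232, B 3660.
Hence IE_3: Si < B < O < Be.

Be > O > B > Si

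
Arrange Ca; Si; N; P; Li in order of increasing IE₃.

After 2 electrons have been removed, what remains? Ca²⁺ is the bare [Ar] core; Si²⁺ still has 2 valence electrons; N²⁺ still has 3 valence electrons; P²⁺ still has 3 valence electrons; Li²⁺ is already 1 electron into the core.
Pulling an electron out of a noble-gas core costs far more than removing a remaining valence electron, so Ca and Li sit at the high end of IE_3.
Valence configurations: Si²⁺ [Ne]3s², N²⁺ [He]2s²2p¹, P²⁺ [Ne]3s²3p¹.
P²⁺ loses a lone 3p electron whereas Si²⁺ must break into a filled 3s² pair, so IE_3(Si) > IE_3(P) even though P has the higher nuclear charge.
Approximate IE_3 values (kJ/mol): Ca 4912, Si 3232, N 4578, P 2914, Li 11815.
Hence IE_3: P < Si < N < Ca < Li.

P < Si < N < Ca < Li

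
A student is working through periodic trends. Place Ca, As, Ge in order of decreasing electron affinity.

Ge > As > Ca

EA tends to increase across a period and decrease down a group, though the pattern is less regular than for IE or radius.
All lie in period 4; the across-period trend (electron affinity increases left to right) applies, with the exception below.
Note the exception: Ge has a higher electron affinity than As, contrary to the simple trend — adding an electron to As's half-filled 4p³ is unfavourable, so Ge (4p²) has the more exothermic EA.
Tabulated electron affinity (kJ/mol): Ca 2, Ge 119, As 78.
So from highest to lowest: Ge > As > Ca.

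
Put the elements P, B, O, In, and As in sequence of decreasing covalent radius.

B is in period 2, group 13; O is in period 2, group 16; P is in period 3, group 15; As is in period 4, group 15; In is in period 5, group 13.
Across a period the added protons contract the valence shell; down a group each new principal shell makes the atom larger.
Here both period and group differ, so the two effects have to be weighed against each other.
B > O: B lies to the left of O in period 2, so the across-period effect alone puts B larger.
P > B: the two effects oppose for this pair; the down-group effect wins (111 vs 85 pm).
As > P: As sits below P in group 15, so the down-group effect alone puts As larger.
In > As: both effects reinforce here, so In is clearly the larger of the two.
For reference (pm): B 85, O 63, P 111, As 121, In 142.
So from largest to smallest: In > As > P > B > O.

In, As, P, B, O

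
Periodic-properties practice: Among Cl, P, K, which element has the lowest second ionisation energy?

P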